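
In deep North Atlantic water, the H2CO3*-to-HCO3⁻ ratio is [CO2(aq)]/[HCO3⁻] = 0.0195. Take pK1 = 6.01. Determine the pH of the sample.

From K1 = [H⁺][HCO3⁻]/[CO2(aq)]:  pH = pK1 − log₁₀([CO2(aq)]/[HCO3⁻])
log₁₀(0.0195) = -1.710
pH = 6.01 − (-1.710) = 7.72

pH = 7.72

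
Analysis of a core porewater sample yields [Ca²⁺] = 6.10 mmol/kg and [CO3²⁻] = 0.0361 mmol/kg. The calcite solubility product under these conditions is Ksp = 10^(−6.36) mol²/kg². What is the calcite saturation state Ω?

Ksp = 10^(−6.36) = 4.365×10^-7
Ω = [Ca²⁺][CO3²⁻]/Ksp = (6.10×10^-3)(0.0361×10^-3) / 4.365×10^-7 = 0.504

Ω = 0.504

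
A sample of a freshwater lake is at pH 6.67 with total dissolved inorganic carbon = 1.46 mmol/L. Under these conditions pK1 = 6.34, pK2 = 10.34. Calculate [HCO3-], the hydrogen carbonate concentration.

α₁ = 1 / (1 + [H⁺]/K1 + K2/[H⁺]) = 1 / (1 + 10^-0.33 + 10^-3.67)
   = 1 / (1 + 0.46774 + 0.00021380) = 1/1.4679 = 0.6812
[HCO3⁻] = α₁ × DIC = 0.6812 × 1.46 = 0.995 mmol/L

[HCO3⁻] = 0.995 mmol/L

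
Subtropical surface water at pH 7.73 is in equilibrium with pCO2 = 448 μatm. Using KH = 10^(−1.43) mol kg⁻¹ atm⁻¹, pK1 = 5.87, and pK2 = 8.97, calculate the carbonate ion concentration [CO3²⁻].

[CO3²⁻] = 0.0694 mmol/kg

[CO2*] = KH · pCO2 = 10^(−1.43) × 448×10^-6 = 1.664×10^-5 mol/kg
α₀ = 1/(1 + K1/[H⁺] + K1K2/[H⁺]²) = 1/(1 + 10^+1.86 + 10^+0.62) = 0.01288
DIC = [CO2*]/α₀ = 1.664×10^-5 / 0.01288 = 1.292 mmol/kg
[CO3²⁻] = α₂·DIC; α₂ = 0.05371, so [CO3²⁻] = 0.05371 × 1.292 = 0.0694 mmol/kg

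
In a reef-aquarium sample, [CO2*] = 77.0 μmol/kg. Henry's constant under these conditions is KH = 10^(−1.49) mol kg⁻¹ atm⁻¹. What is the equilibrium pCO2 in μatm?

KH = 10^(−1.49) = 3.236×10^-2 mol kg⁻¹ atm⁻¹
pCO2 = [CO2*]/KH = 77.0×10^-6 / 3.236×10^-2 = 2.38×10^-3 atm = 2380 μatm

pCO2 = 2380 μatm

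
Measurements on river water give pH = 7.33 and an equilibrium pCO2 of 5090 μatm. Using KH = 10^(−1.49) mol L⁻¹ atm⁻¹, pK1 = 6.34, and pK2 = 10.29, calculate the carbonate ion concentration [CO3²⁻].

[CO3²⁻] = 1.76 μmol/L

[CO2*] = KH · pCO2 = 10^(−1.49) × 5090×10^-6 = 1.647×10^-4 mol/L
α₀ = 1/(1 + K1/[H⁺] + K1K2/[H⁺]²) = 1/(1 + 10^+0.99 + 10^-1.97) = 0.09274
DIC = [CO2*]/α₀ = 1.647×10^-4 / 0.09274 = 1.776 mmol/L
[CO3²⁻] = α₂·DIC; α₂ = 0.0009937, so [CO3²⁻] = 0.0009937 × 1.776 = 0.00176 mmol/L = 1.76 μmol/L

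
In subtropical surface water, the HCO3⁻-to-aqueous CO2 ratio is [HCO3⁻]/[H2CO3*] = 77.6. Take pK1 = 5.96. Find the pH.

pH = 7.85

From K1 = [H⁺][HCO3⁻]/[H2CO3*]:  pH = pK1 + log₁₀([HCO3⁻]/[H2CO3*])
log₁₀(77.6) = +1.890
pH = 5.96 + (+1.890) = 7.85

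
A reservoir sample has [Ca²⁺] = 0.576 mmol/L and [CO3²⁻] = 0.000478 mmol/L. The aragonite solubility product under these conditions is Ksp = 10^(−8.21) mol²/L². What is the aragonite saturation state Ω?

Ksp = 10^(−8.21) = 6.166×10^-9
Ω = [Ca²⁺][CO3²⁻]/Ksp = (0.576×10^-3)(0.000478×10^-3) / 6.166×10^-9 = 0.0447

Ω = 0.0447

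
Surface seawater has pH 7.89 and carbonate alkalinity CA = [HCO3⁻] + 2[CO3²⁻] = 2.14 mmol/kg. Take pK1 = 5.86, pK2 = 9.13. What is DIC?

DIC = 2.05 mmol/kg

CA = [HCO3⁻] + 2[CO3²⁻] = (α₁ + 2α₂)·DIC
At pH 7.89: [H⁺]/K1 = 10^-2.03 = 0.0093325, K2/[H⁺] = 10^-1.24 = 0.057544
α₁ = 1/(1 + 0.0093325 + 0.057544) = 1/1.0669 = 0.9373; α₂ = α₁·K2/[H⁺] = 0.05394
α₁ + 2α₂ = 1.0452
DIC = CA / (α₁ + 2α₂) = 2.14 / 1.0452 = 2.05 mmol/kg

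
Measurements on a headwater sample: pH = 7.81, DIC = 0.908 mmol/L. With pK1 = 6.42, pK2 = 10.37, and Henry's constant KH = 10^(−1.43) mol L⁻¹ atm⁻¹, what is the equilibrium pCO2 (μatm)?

α₀ = 1 / (1 + K1/[H⁺] + K1K2/[H⁺]²) = 1 / (1 + 10^+1.39 + 10^-1.17)
   = 1 / (1 + 24.547 + 0.067608) = 1/25.615 = 0.03904
[CO2*] = α₀ × DIC = 0.03904 × 0.908 = 0.03545 mmol/L
pCO2 = [CO2*]/KH = 3.545×10^-5 / 3.715×10^-2 = 954 μatm

pCO2 = 954 μatm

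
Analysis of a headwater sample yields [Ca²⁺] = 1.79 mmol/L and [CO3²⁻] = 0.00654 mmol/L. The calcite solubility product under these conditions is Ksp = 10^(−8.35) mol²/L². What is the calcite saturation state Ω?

Ksp = 10^(−8.35) = 4.467×10^-9
Ω = [Ca²⁺][CO3²⁻]/Ksp = (1.79×10^-3)(0.00654×10^-3) / 4.467×10^-9 = 2.62

Ω = 2.62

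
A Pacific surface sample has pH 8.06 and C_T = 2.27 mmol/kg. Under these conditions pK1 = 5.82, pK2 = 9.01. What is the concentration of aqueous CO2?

α₀ = 1 / (1 + K1/[H⁺] + K1K2/[H⁺]²) = 1 / (1 + 10^+2.24 + 10^+1.29)
   = 1 / (1 + 173.78 + 19.498) = 1/194.28 = 0.005147
[CO2*] = α₀ × DIC = 0.005147 × 2.27 = 0.0117 mmol/kg = 11.7 μmol/kg

[CO2*] = 11.7 μmol/kg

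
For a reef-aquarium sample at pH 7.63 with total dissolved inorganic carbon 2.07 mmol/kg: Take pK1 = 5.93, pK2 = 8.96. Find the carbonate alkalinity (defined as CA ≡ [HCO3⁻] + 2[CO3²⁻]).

CA = [HCO3⁻] + 2[CO3²⁻] = (α₁ + 2α₂)·DIC
At pH 7.63: [H⁺]/K1 = 10^-1.70 = 0.019953, K2/[H⁺] = 10^-1.33 = 0.046774
α₁ = 1/(1 + 0.019953 + 0.046774) = 1/1.0667 = 0.9374; α₂ = α₁·K2/[H⁺] = 0.04385
α₁ + 2α₂ = 1.0251
CA = 1.0251 × 2.07 = 2.12 mmol/kg

CA = 2.12 mmol/kg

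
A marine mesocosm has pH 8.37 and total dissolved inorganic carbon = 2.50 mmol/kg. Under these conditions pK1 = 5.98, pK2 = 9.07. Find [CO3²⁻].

[CO3²⁻] = 0.414 mmol/kg

α₂ = 1 / (1 + [H⁺]/K2 + [H⁺]²/(K1K2)) = 1 / (1 + 10^+0.70 + 10^-1.69)
   = 1 / (1 + 5.0119 + 0.020417) = 1/6.0323 = 0.1658
[CO3²⁻] = α₂ × DIC = 0.1658 × 2.50 = 0.414 mmol/kg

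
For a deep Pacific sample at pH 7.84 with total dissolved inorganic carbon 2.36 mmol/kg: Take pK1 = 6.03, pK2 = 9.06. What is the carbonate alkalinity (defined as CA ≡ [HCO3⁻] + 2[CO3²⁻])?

CA = [HCO3⁻] + 2[CO3²⁻] = (α₁ + 2α₂)·DIC
At pH 7.84: [H⁺]/K1 = 10^-1.81 = 0.015488, K2/[H⁺] = 10^-1.22 = 0.060256
α₁ = 1/(1 + 0.015488 + 0.060256) = 1/1.0757 = 0.9296; α₂ = α₁·K2/[H⁺] = 0.05601
α₁ + 2α₂ = 1.0416
CA = 1.0416 × 2.36 = 2.46 mmol/kg

CA = 2.46 mmol/kg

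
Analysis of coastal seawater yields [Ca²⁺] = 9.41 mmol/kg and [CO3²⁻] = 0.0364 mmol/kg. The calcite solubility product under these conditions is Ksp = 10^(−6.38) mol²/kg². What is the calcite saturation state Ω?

Ω = 0.822

Ksp = 10^(−6.38) = 4.169×10^-7
Ω = [Ca²⁺][CO3²⁻]/Ksp = (9.41×10^-3)(0.0364×10^-3) / 4.169×10^-7 = 0.822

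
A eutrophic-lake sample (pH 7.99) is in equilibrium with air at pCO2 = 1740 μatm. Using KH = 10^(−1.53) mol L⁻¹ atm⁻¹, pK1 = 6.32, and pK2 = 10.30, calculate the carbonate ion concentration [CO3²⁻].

[CO2*] = KH · pCO2 = 10^(−1.53) × 1740×10^-6 = 5.135×10^-5 mol/L
α₀ = 1/(1 + K1/[H⁺] + K1K2/[H⁺]²) = 1/(1 + 10^+1.67 + 10^-0.64) = 0.02083
DIC = [CO2*]/α₀ = 5.135×10^-5 / 0.02083 = 2.465 mmol/L
[CO3²⁻] = α₂·DIC; α₂ = 0.004772, so [CO3²⁻] = 0.004772 × 2.465 = 0.0118 mmol/L = 11.8 μmol/L

[CO3²⁻] = 11.8 μmol/L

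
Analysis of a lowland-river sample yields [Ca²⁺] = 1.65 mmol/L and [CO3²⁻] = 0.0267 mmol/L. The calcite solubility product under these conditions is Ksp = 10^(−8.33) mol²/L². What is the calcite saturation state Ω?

Ksp = 10^(−8.33) = 4.677×10^-9
Ω = [Ca²⁺][CO3²⁻]/Ksp = (1.65×10^-3)(0.0267×10^-3) / 4.677×10^-9 = 9.42

Ω = 9.42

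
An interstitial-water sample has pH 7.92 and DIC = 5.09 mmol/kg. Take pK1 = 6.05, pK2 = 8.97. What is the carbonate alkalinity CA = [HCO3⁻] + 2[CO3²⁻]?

CA = [HCO3⁻] + 2[CO3²⁻] = (α₁ + 2α₂)·DIC
At pH 7.92: [H⁺]/K1 = 10^-1.87 = 0.013490, K2/[H⁺] = 10^-1.05 = 0.089125
α₁ = 1/(1 + 0.013490 + 0.089125) = 1/1.1026 = 0.9069; α₂ = α₁·K2/[H⁺] = 0.08083
α₁ + 2α₂ = 1.0686
CA = 1.0686 × 5.09 = 5.44 mmol/kg

CA = 5.44 mmol/kg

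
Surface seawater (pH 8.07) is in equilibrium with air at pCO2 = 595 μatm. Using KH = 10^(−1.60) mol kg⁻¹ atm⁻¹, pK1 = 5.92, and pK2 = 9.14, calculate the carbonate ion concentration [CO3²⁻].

[CO2*] = KH · pCO2 = 10^(−1.60) × 595×10^-6 = 1.495×10^-5 mol/kg
α₀ = 1/(1 + K1/[H⁺] + K1K2/[H⁺]²) = 1/(1 + 10^+2.15 + 10^+1.08) = 0.006482
DIC = [CO2*]/α₀ = 1.495×10^-5 / 0.006482 = 2.306 mmol/kg
[CO3²⁻] = α₂·DIC; α₂ = 0.07793, so [CO3²⁻] = 0.07793 × 2.306 = 0.180 mmol/kg

[CO3²⁻] = 0.180 mmol/kg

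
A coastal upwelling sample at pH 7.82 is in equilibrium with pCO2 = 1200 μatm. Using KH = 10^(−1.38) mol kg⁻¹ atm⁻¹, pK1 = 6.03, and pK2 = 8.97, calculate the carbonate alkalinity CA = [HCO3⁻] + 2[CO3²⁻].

CA = 3.52 mmol/kg

[CO2*] = KH · pCO2 = 10^(−1.38) × 1200×10^-6 = 5.002×10^-5 mol/kg
α₀ = 1/(1 + K1/[H⁺] + K1K2/[H⁺]²) = 1/(1 + 10^+1.79 + 10^+0.64) = 0.01492
DIC = [CO2*]/α₀ = 5.002×10^-5 / 0.01492 = 3.353 mmol/kg
CA = (α₁ + 2α₂)·DIC = (0.9200 + 2×0.06513) × 3.353 = 3.52 mmol/kg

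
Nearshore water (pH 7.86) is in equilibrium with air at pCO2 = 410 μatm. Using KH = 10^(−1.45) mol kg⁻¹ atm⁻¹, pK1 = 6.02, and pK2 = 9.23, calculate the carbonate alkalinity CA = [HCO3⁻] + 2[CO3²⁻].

CA = 1.09 mmol/kg

[CO2*] = KH · pCO2 = 10^(−1.45) × 410×10^-6 = 1.455×10^-5 mol/kg
α₀ = 1/(1 + K1/[H⁺] + K1K2/[H⁺]²) = 1/(1 + 10^+1.84 + 10^+0.47) = 0.01367
DIC = [CO2*]/α₀ = 1.455×10^-5 / 0.01367 = 1.064 mmol/kg
CA = (α₁ + 2α₂)·DIC = (0.9460 + 2×0.04035) × 1.064 = 1.09 mmol/kg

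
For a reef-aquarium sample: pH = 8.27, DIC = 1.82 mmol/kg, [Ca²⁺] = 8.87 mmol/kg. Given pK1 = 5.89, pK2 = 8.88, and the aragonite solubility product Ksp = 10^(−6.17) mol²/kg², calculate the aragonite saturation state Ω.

Ω = 4.69

α₂ = 1 / (1 + [H⁺]/K2 + [H⁺]²/(K1K2)) = 1 / (1 + 10^+0.61 + 10^-1.77)
   = 1 / (1 + 4.0738 + 0.016982) = 1/5.0908 = 0.1964
[CO3²⁻] = α₂ × DIC = 0.1964 × 1.82 = 0.3575 mmol/kg
Ksp = 10^(−6.17) = 6.761×10^-7
Ω = [Ca²⁺][CO3²⁻]/Ksp = (8.87×10^-3)(3.575×10^-4) / 6.761×10^-7 = 4.69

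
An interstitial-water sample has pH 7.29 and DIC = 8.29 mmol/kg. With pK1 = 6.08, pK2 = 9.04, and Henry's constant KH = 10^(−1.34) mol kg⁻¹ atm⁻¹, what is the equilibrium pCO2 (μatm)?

α₀ = 1 / (1 + K1/[H⁺] + K1K2/[H⁺]²) = 1 / (1 + 10^+1.21 + 10^-0.54)
   = 1 / (1 + 16.218 + 0.28840) = 1/17.507 = 0.05712
[CO2*] = α₀ × DIC = 0.05712 × 8.29 = 0.4735 mmol/kg
pCO2 = [CO2*]/KH = 4.735×10^-4 / 4.571×10^-2 = 1.04×10^4 μatm

pCO2 = 1.04×10^4 μatm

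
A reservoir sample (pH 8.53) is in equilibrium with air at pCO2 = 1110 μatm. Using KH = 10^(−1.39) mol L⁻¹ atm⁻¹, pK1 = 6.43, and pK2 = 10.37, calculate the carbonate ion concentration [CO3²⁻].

[CO2*] = KH · pCO2 = 10^(−1.39) × 1110×10^-6 = 4.522×10^-5 mol/L
α₀ = 1/(1 + K1/[H⁺] + K1K2/[H⁺]²) = 1/(1 + 10^+2.10 + 10^+0.26) = 0.007769
DIC = [CO2*]/α₀ = 4.522×10^-5 / 0.007769 = 5.820 mmol/L
[CO3²⁻] = α₂·DIC; α₂ = 0.01414, so [CO3²⁻] = 0.01414 × 5.820 = 0.0823 mmol/L

[CO3²⁻] = 0.0823 mmol/L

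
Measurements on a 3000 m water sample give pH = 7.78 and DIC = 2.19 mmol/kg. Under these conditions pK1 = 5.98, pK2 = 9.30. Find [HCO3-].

[HCO3⁻] = 2.09 mmol/kg

α₁ = 1 / (1 + [H⁺]/K1 + K2/[H⁺]) = 1 / (1 + 10^-1.80 + 10^-1.52)
   = 1 / (1 + 0.015849 + 0.030200) = 1/1.0460 = 0.9560
[HCO3⁻] = α₁ × DIC = 0.9560 × 2.19 = 2.09 mmol/kg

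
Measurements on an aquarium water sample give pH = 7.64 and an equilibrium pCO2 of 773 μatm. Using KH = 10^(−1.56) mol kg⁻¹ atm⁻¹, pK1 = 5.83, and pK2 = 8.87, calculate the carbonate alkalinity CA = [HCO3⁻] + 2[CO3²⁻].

[CO2*] = KH · pCO2 = 10^(−1.56) × 773×10^-6 = 2.129×10^-5 mol/kg
α₀ = 1/(1 + K1/[H⁺] + K1K2/[H⁺]²) = 1/(1 + 10^+1.81 + 10^+0.58) = 0.01442
DIC = [CO2*]/α₀ = 2.129×10^-5 / 0.01442 = 1.477 mmol/kg
CA = (α₁ + 2α₂)·DIC = (0.9308 + 2×0.05481) × 1.477 = 1.54 mmol/kg

CA = 1.54 mmol/kg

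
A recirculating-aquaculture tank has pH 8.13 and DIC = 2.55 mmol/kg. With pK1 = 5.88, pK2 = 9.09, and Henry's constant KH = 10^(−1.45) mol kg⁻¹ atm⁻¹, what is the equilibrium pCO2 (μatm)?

pCO2 = 362 μatm

α₀ = 1 / (1 + K1/[H⁺] + K1K2/[H⁺]²) = 1 / (1 + 10^+2.25 + 10^+1.29)
   = 1 / (1 + 177.83 + 19.498) = 1/198.33 = 0.005042
[CO2*] = α₀ × DIC = 0.005042 × 2.55 = 0.01286 mmol/kg = 12.86 μmol/kg
pCO2 = [CO2*]/KH = 1.286×10^-5 / 3.548×10^-2 = 362 μatm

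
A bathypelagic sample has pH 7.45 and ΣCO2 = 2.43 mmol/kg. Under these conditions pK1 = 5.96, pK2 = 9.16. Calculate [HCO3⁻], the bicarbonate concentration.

[HCO3⁻] = 2.31 mmol/kg

α₁ = 1 / (1 + [H⁺]/K1 + K2/[H⁺]) = 1 / (1 + 10^-1.49 + 10^-1.71)
   = 1 / (1 + 0.032359 + 0.019498) = 1/1.0519 = 0.9507
[HCO3⁻] = α₁ × DIC = 0.9507 × 2.43 = 2.31 mmol/kg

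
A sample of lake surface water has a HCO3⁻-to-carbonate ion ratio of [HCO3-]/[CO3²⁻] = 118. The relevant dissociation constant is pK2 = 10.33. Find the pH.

pH = 8.26

From K2 = [H⁺][CO3²⁻]/[HCO3-]:  pH = pK2 − log₁₀([HCO3-]/[CO3²⁻])
log₁₀(118) = +2.072
pH = 10.33 − (+2.072) = 8.26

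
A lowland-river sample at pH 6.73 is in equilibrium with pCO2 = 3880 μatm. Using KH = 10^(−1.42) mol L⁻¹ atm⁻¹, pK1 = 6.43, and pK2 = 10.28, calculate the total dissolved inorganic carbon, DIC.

DIC = 0.442 mmol/L

[CO2*] = KH · pCO2 = 10^(−1.42) × 3880×10^-6 = 1.475×10^-4 mol/L
α₀ = 1/(1 + K1/[H⁺] + K1K2/[H⁺]²) = 1/(1 + 10^+0.30 + 10^-3.25) = 0.3338
DIC = [CO2*]/α₀ = 1.475×10^-4 / 0.3338 = 0.442 mmol/L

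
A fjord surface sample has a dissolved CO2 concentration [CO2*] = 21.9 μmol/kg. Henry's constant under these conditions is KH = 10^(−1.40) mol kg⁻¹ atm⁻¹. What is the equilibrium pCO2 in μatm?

KH = 10^(−1.40) = 3.981×10^-2 mol kg⁻¹ atm⁻¹
pCO2 = [CO2*]/KH = 21.9×10^-6 / 3.981×10^-2 = 5.50×10^-4 atm = 550 μatm

pCO2 = 550 μatm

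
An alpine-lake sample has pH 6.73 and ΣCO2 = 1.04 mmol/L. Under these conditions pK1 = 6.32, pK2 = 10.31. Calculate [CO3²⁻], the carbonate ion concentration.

α₂ = 1 / (1 + [H⁺]/K2 + [H⁺]²/(K1K2)) = 1 / (1 + 10^+3.58 + 10^+3.17)
   = 1 / (1 + 3801.9 + 1479.1) = 1/5282.0 = 0.0001893
[CO3²⁻] = α₂ × DIC = 0.0001893 × 1.04 = 0.000197 mmol/L = 0.197 μmol/L

[CO3²⁻] = 0.197 μmol/L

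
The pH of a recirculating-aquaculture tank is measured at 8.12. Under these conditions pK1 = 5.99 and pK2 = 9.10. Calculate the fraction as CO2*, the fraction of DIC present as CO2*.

α₀ = 1 / (1 + K1/[H⁺] + K1K2/[H⁺]²) = 1 / (1 + 10^+2.13 + 10^+1.15)
   = 1 / (1 + 134.90 + 14.125) = 1/150.02 = 0.006666

α₀ = 0.00667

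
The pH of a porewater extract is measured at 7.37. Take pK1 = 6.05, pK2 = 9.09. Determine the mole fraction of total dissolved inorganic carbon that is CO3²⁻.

α₂ = 1 / (1 + [H⁺]/K2 + [H⁺]²/(K1K2)) = 1 / (1 + 10^+1.72 + 10^+0.40)
   = 1 / (1 + 52.481 + 2.5119) = 1/55.993 = 0.01786

α₂ = 0.0179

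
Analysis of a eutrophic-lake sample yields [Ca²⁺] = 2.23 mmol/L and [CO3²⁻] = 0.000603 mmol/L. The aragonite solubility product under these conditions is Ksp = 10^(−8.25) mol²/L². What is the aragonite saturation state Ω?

Ksp = 10^(−8.25) = 5.623×10^-9
Ω = [Ca²⁺][CO3²⁻]/Ksp = (2.23×10^-3)(0.000603×10^-3) / 5.623×10^-9 = 0.239

Ω = 0.239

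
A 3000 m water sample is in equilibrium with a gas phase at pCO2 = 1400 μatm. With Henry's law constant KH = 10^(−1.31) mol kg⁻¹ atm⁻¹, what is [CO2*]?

[CO2*] = 68.6 μmol/kg

KH = 10^(−1.31) = 4.898×10^-2 mol kg⁻¹ atm⁻¹
[CO2*] = KH · pCO2 = 4.898×10^-2 × 1400×10^-6 atm = 6.86×10^-5 mol/kg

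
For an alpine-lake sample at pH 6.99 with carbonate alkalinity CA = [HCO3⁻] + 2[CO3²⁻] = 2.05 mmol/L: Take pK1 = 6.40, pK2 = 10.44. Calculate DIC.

DIC = 2.58 mmol/L

CA = [HCO3⁻] + 2[CO3²⁻] = (α₁ + 2α₂)·DIC
At pH 6.99: [H⁺]/K1 = 10^-0.59 = 0.25704, K2/[H⁺] = 10^-3.45 = 0.00035481
α₁ = 1/(1 + 0.25704 + 0.00035481) = 1/1.2574 = 0.7953; α₂ = α₁·K2/[H⁺] = 0.0002822
α₁ + 2α₂ = 0.7959
DIC = CA / (α₁ + 2α₂) = 2.05 / 0.7959 = 2.58 mmol/L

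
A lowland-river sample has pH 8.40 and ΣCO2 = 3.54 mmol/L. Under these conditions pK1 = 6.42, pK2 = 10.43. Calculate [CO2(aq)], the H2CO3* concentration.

[CO2*] = 0.0363 mmol/L

α₀ = 1 / (1 + K1/[H⁺] + K1K2/[H⁺]²) = 1 / (1 + 10^+1.98 + 10^-0.05)
   = 1 / (1 + 95.499 + 0.89125) = 1/97.391 = 0.01027
[CO2*] = α₀ × DIC = 0.01027 × 3.54 = 0.0363 mmol/L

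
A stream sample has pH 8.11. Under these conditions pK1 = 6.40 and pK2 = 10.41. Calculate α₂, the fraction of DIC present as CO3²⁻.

α₂ = 1 / (1 + [H⁺]/K2 + [H⁺]²/(K1K2)) = 1 / (1 + 10^+2.30 + 10^+0.59)
   = 1 / (1 + 199.53 + 3.8905) = 1/204.42 = 0.004892

α₂ = 0.00489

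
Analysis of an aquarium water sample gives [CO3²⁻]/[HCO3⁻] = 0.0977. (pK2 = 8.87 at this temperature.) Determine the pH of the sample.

From K2 = [H⁺][CO3²⁻]/[HCO3⁻]:  pH = pK2 + log₁₀([CO3²⁻]/[HCO3⁻])
log₁₀(0.0977) = -1.010
pH = 8.87 + (-1.010) = 7.86

pH = 7.86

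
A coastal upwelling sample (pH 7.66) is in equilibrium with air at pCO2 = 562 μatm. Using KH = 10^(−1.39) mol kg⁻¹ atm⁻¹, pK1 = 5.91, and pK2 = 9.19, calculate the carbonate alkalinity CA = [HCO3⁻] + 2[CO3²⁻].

[CO2*] = KH · pCO2 = 10^(−1.39) × 562×10^-6 = 2.289×10^-5 mol/kg
α₀ = 1/(1 + K1/[H⁺] + K1K2/[H⁺]²) = 1/(1 + 10^+1.75 + 10^+0.22) = 0.01698
DIC = [CO2*]/α₀ = 2.289×10^-5 / 0.01698 = 1.348 mmol/kg
CA = (α₁ + 2α₂)·DIC = (0.9548 + 2×0.02818) × 1.348 = 1.36 mmol/kg

CA = 1.36 mmol/kg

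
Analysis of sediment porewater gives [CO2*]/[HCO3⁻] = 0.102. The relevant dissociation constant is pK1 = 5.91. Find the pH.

pH = 6.90

From K1 = [H⁺][HCO3⁻]/[CO2*]:  pH = pK1 − log₁₀([CO2*]/[HCO3⁻])
log₁₀(0.102) = -0.991
pH = 5.91 − (-0.991) = 6.90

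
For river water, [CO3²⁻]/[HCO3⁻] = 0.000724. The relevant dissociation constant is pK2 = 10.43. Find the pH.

From K2 = [H⁺][CO3²⁻]/[HCO3⁻]:  pH = pK2 + log₁₀([CO3²⁻]/[HCO3⁻])
log₁₀(0.000724) = -3.140
pH = 10.43 + (-3.140) = 7.29

pH = 7.29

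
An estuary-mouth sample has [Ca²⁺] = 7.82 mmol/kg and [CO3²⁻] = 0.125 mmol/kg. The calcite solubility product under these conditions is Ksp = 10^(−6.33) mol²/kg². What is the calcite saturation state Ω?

Ω = 2.09

Ksp = 10^(−6.33) = 4.677×10^-7
Ω = [Ca²⁺][CO3²⁻]/Ksp = (7.82×10^-3)(0.125×10^-3) / 4.677×10^-7 = 2.09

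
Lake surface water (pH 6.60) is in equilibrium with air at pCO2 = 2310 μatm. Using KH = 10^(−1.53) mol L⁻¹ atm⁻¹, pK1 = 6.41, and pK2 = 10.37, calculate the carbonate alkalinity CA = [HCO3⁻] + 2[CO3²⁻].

CA = 0.106 mmol/L

[CO2*] = KH · pCO2 = 10^(−1.53) × 2310×10^-6 = 6.817×10^-5 mol/L
α₀ = 1/(1 + K1/[H⁺] + K1K2/[H⁺]²) = 1/(1 + 10^+0.19 + 10^-3.58) = 0.3923
DIC = [CO2*]/α₀ = 6.817×10^-5 / 0.3923 = 0.1738 mmol/L
CA = (α₁ + 2α₂)·DIC = (0.6076 + 2×0.0001032) × 0.1738 = 0.106 mmol/L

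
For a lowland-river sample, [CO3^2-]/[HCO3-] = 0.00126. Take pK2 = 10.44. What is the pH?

From K2 = [H⁺][CO3^2-]/[HCO3-]:  pH = pK2 + log₁₀([CO3^2-]/[HCO3-])
log₁₀(0.00126) = -2.900
pH = 10.44 + (-2.900) = 7.54

pH = 7.54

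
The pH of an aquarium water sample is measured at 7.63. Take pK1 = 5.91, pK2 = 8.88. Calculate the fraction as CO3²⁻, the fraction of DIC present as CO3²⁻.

α₂ = 1 / (1 + [H⁺]/K2 + [H⁺]²/(K1K2)) = 1 / (1 + 10^+1.25 + 10^-0.47)
   = 1 / (1 + 17.783 + 0.33884) = 1/19.122 = 0.05230

α₂ = 0.0523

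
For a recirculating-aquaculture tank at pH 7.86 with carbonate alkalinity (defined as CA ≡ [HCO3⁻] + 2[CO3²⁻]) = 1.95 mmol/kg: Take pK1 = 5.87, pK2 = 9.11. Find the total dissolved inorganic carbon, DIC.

CA = [HCO3⁻] + 2[CO3²⁻] = (α₁ + 2α₂)·DIC
At pH 7.86: [H⁺]/K1 = 10^-1.99 = 0.010233, K2/[H⁺] = 10^-1.25 = 0.056234
α₁ = 1/(1 + 0.010233 + 0.056234) = 1/1.0665 = 0.9377; α₂ = α₁·K2/[H⁺] = 0.05273
α₁ + 2α₂ = 1.0431
DIC = CA / (α₁ + 2α₂) = 1.95 / 1.0431 = 1.87 mmol/kg

DIC = 1.87 mmol/kg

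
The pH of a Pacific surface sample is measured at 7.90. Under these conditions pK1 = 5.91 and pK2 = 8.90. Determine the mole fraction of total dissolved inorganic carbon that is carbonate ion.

α₂ = 0.0901

α₂ = 1 / (1 + [H⁺]/K2 + [H⁺]²/(K1K2)) = 1 / (1 + 10^+1.00 + 10^-0.99)
   = 1 / (1 + 10.000 + 0.10233) = 1/11.102 = 0.09007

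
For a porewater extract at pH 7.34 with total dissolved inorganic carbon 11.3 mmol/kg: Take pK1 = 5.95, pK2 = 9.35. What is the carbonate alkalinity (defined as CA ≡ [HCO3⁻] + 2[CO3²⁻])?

CA = 11.0 mmol/kg

CA = [HCO3⁻] + 2[CO3²⁻] = (α₁ + 2α₂)·DIC
At pH 7.34: [H⁺]/K1 = 10^-1.39 = 0.040738, K2/[H⁺] = 10^-2.01 = 0.0097724
α₁ = 1/(1 + 0.040738 + 0.0097724) = 1/1.0505 = 0.9519; α₂ = α₁·K2/[H⁺] = 0.009302
α₁ + 2α₂ = 0.9705
CA = 0.9705 × 11.3 = 11.0 mmol/kg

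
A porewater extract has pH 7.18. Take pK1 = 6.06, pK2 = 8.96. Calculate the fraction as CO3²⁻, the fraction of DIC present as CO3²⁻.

α₂ = 1 / (1 + [H⁺]/K2 + [H⁺]²/(K1K2)) = 1 / (1 + 10^+1.78 + 10^+0.66)
   = 1 / (1 + 60.256 + 4.5709) = 1/65.827 = 0.01519

α₂ = 0.0152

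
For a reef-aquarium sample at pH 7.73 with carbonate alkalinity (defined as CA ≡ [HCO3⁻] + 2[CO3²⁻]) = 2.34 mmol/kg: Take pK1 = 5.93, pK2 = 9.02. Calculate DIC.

DIC = 2.26 mmol/kg

CA = [HCO3⁻] + 2[CO3²⁻] = (α₁ + 2α₂)·DIC
At pH 7.73: [H⁺]/K1 = 10^-1.80 = 0.015849, K2/[H⁺] = 10^-1.29 = 0.051286
α₁ = 1/(1 + 0.015849 + 0.051286) = 1/1.0671 = 0.9371; α₂ = α₁·K2/[H⁺] = 0.04806
α₁ + 2α₂ = 1.0332
DIC = CA / (α₁ + 2α₂) = 2.34 / 1.0332 = 2.26 mmol/kg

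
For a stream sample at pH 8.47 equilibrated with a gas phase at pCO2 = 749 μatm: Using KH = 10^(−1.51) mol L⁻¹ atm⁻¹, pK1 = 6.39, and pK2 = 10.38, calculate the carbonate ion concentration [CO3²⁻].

[CO3²⁻] = 0.0342 mmol/L

[CO2*] = KH · pCO2 = 10^(−1.51) × 749×10^-6 = 2.315×10^-5 mol/L
α₀ = 1/(1 + K1/[H⁺] + K1K2/[H⁺]²) = 1/(1 + 10^+2.08 + 10^+0.17) = 0.008150
DIC = [CO2*]/α₀ = 2.315×10^-5 / 0.008150 = 2.840 mmol/L
[CO3²⁻] = α₂·DIC; α₂ = 0.01205, so [CO3²⁻] = 0.01205 × 2.840 = 0.0342 mmol/L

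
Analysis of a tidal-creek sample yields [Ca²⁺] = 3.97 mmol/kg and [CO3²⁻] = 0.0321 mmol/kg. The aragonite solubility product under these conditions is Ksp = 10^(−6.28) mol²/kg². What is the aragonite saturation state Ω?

Ω = 0.243

Ksp = 10^(−6.28) = 5.248×10^-7
Ω = [Ca²⁺][CO3²⁻]/Ksp = (3.97×10^-3)(0.0321×10^-3) / 5.248×10^-7 = 0.243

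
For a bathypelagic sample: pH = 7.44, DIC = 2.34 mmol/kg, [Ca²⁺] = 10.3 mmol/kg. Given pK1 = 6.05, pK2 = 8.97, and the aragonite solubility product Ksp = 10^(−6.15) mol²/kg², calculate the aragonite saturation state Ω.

α₂ = 1 / (1 + [H⁺]/K2 + [H⁺]²/(K1K2)) = 1 / (1 + 10^+1.53 + 10^+0.14)
   = 1 / (1 + 33.884 + 1.3804) = 1/36.265 = 0.02757
[CO3²⁻] = α₂ × DIC = 0.02757 × 2.34 = 0.06453 mmol/kg
Ksp = 10^(−6.15) = 7.079×10^-7
Ω = [Ca²⁺][CO3²⁻]/Ksp = (10.3×10^-3)(6.453×10^-5) / 7.079×10^-7 = 0.939

Ω = 0.939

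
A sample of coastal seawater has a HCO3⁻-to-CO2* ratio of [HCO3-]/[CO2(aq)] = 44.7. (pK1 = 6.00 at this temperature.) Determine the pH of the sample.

From K1 = [H⁺][HCO3-]/[CO2(aq)]:  pH = pK1 + log₁₀([HCO3-]/[CO2(aq)])
log₁₀(44.7) = +1.650
pH = 6.00 + (+1.650) = 7.65

pH = 7.65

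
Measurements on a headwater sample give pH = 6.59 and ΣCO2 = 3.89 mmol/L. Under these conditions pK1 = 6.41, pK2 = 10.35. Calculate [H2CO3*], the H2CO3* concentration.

[CO2*] = 1.55 mmol/L

α₀ = 1 / (1 + K1/[H⁺] + K1K2/[H⁺]²) = 1 / (1 + 10^+0.18 + 10^-3.58)
   = 1 / (1 + 1.5136 + 0.00026303) = 1/2.5138 = 0.3978
[CO2*] = α₀ × DIC = 0.3978 × 3.89 = 1.55 mmol/L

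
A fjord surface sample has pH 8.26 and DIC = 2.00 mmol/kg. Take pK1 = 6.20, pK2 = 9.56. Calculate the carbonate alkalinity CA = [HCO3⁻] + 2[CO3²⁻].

CA = 2.08 mmol/kg

CA = [HCO3⁻] + 2[CO3²⁻] = (α₁ + 2α₂)·DIC
At pH 8.26: [H⁺]/K1 = 10^-2.06 = 0.0087096, K2/[H⁺] = 10^-1.30 = 0.050119
α₁ = 1/(1 + 0.0087096 + 0.050119) = 1/1.0588 = 0.9444; α₂ = α₁·K2/[H⁺] = 0.04733
α₁ + 2α₂ = 1.0391
CA = 1.0391 × 2.00 = 2.08 mmol/kg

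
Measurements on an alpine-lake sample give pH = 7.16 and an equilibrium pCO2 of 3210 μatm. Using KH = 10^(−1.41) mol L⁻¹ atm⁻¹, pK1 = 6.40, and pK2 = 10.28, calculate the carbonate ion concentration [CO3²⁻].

[CO3²⁻] = 0.545 μmol/L

[CO2*] = KH · pCO2 = 10^(−1.41) × 3210×10^-6 = 1.249×10^-4 mol/L
α₀ = 1/(1 + K1/[H⁺] + K1K2/[H⁺]²) = 1/(1 + 10^+0.76 + 10^-2.36) = 0.1480
DIC = [CO2*]/α₀ = 1.249×10^-4 / 0.1480 = 0.8441 mmol/L
[CO3²⁻] = α₂·DIC; α₂ = 0.0006459, so [CO3²⁻] = 0.0006459 × 0.8441 = 0.000545 mmol/L = 0.545 μmol/L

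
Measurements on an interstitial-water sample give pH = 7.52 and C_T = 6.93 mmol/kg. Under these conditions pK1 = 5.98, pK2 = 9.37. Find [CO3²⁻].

α₂ = 1 / (1 + [H⁺]/K2 + [H⁺]²/(K1K2)) = 1 / (1 + 10^+1.85 + 10^+0.31)
   = 1 / (1 + 70.795 + 2.0417) = 1/73.836 = 0.01354
[CO3²⁻] = α₂ × DIC = 0.01354 × 6.93 = 0.0939 mmol/kg

[CO3²⁻] = 0.0939 mmol/kg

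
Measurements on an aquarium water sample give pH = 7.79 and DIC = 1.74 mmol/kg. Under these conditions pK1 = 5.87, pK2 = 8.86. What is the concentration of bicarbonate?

α₁ = 1 / (1 + [H⁺]/K1 + K2/[H⁺]) = 1 / (1 + 10^-1.92 + 10^-1.07)
   = 1 / (1 + 0.012023 + 0.085114) = 1/1.0971 = 0.9115
[HCO3⁻] = α₁ × DIC = 0.9115 × 1.74 = 1.59 mmol/kg

[HCO3⁻] = 1.59 mmol/kg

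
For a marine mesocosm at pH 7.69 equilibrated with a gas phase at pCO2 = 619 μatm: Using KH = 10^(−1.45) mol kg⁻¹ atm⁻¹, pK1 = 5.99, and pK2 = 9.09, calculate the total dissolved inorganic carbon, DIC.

DIC = 1.17 mmol/kg

[CO2*] = KH · pCO2 = 10^(−1.45) × 619×10^-6 = 2.196×10^-5 mol/kg
α₀ = 1/(1 + K1/[H⁺] + K1K2/[H⁺]²) = 1/(1 + 10^+1.70 + 10^+0.30) = 0.01883
DIC = [CO2*]/α₀ = 2.196×10^-5 / 0.01883 = 1.17 mmol/kg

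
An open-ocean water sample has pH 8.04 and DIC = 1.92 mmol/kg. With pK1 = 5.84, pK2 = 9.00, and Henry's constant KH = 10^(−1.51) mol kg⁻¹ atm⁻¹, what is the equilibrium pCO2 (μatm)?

pCO2 = 351 μatm

α₀ = 1 / (1 + K1/[H⁺] + K1K2/[H⁺]²) = 1 / (1 + 10^+2.20 + 10^+1.24)
   = 1 / (1 + 158.49 + 17.378) = 1/176.87 = 0.005654
[CO2*] = α₀ × DIC = 0.005654 × 1.92 = 0.01086 mmol/kg = 10.86 μmol/kg
pCO2 = [CO2*]/KH = 1.086×10^-5 / 3.090×10^-2 = 351 μatm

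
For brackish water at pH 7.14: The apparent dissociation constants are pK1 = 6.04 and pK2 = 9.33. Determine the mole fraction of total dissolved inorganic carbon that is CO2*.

α₀ = 0.0732

α₀ = 1 / (1 + K1/[H⁺] + K1K2/[H⁺]²) = 1 / (1 + 10^+1.10 + 10^-1.09)
   = 1 / (1 + 12.589 + 0.081283) = 1/13.671 = 0.07315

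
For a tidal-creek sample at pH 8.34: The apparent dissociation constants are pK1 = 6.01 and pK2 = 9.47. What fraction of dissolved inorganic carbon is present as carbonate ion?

α₂ = 1 / (1 + [H⁺]/K2 + [H⁺]²/(K1K2)) = 1 / (1 + 10^+1.13 + 10^-1.20)
   = 1 / (1 + 13.490 + 0.063096) = 1/14.553 = 0.06872

α₂ = 0.0687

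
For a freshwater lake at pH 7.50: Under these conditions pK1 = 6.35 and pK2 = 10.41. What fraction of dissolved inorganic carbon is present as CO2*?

α₀ = 1 / (1 + K1/[H⁺] + K1K2/[H⁺]²) = 1 / (1 + 10^+1.15 + 10^-1.76)
   = 1 / (1 + 14.125 + 0.017378) = 1/15.143 = 0.06604

α₀ = 0.0660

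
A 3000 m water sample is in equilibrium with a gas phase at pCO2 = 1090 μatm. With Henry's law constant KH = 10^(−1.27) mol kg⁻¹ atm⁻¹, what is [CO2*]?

KH = 10^(−1.27) = 5.370×10^-2 mol kg⁻¹ atm⁻¹
[CO2*] = KH · pCO2 = 5.370×10^-2 × 1090×10^-6 atm = 5.85×10^-5 mol/kg

[CO2*] = 58.5 μmol/kg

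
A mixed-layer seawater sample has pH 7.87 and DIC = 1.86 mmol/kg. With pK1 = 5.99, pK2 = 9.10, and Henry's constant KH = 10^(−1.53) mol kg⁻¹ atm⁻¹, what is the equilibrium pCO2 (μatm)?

α₀ = 1 / (1 + K1/[H⁺] + K1K2/[H⁺]²) = 1 / (1 + 10^+1.88 + 10^+0.65)
   = 1 / (1 + 75.858 + 4.4668) = 1/81.325 = 0.01230
[CO2*] = α₀ × DIC = 0.01230 × 1.86 = 0.02287 mmol/kg
pCO2 = [CO2*]/KH = 2.287×10^-5 / 2.951×10^-2 = 775 μatm

pCO2 = 775 μatm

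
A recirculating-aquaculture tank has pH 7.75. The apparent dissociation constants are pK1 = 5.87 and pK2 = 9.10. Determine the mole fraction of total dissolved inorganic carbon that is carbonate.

α₂ = 0.0422

α₂ = 1 / (1 + [H⁺]/K2 + [H⁺]²/(K1K2)) = 1 / (1 + 10^+1.35 + 10^-0.53)
   = 1 / (1 + 22.387 + 0.29512) = 1/23.682 = 0.04223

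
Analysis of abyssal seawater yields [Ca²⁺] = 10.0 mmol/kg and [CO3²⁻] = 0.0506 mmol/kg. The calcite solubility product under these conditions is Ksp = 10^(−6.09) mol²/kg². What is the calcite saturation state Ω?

Ω = 0.623

Ksp = 10^(−6.09) = 8.128×10^-7
Ω = [Ca²⁺][CO3²⁻]/Ksp = (10.0×10^-3)(0.0506×10^-3) / 8.128×10^-7 = 0.623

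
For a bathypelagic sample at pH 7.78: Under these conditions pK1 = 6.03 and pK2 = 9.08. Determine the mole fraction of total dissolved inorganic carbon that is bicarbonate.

α₁ = 0.936

α₁ = 1 / (1 + [H⁺]/K1 + K2/[H⁺]) = 1 / (1 + 10^-1.75 + 10^-1.30)
   = 1 / (1 + 0.017783 + 0.050119) = 1/1.0679 = 0.9364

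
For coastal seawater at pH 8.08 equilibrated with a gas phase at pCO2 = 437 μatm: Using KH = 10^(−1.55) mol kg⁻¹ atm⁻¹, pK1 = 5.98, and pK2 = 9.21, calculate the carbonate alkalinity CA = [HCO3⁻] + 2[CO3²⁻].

CA = 1.78 mmol/kg

[CO2*] = KH · pCO2 = 10^(−1.55) × 437×10^-6 = 1.232×10^-5 mol/kg
α₀ = 1/(1 + K1/[H⁺] + K1K2/[H⁺]²) = 1/(1 + 10^+2.10 + 10^+0.97) = 0.007341
DIC = [CO2*]/α₀ = 1.232×10^-5 / 0.007341 = 1.678 mmol/kg
CA = (α₁ + 2α₂)·DIC = (0.9242 + 2×0.06851) × 1.678 = 1.78 mmol/kg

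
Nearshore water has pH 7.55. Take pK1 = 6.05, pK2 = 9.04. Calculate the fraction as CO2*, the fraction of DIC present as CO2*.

α₀ = 1 / (1 + K1/[H⁺] + K1K2/[H⁺]²) = 1 / (1 + 10^+1.50 + 10^+0.01)
   = 1 / (1 + 31.623 + 1.0233) = 1/33.646 = 0.02972

α₀ = 0.0297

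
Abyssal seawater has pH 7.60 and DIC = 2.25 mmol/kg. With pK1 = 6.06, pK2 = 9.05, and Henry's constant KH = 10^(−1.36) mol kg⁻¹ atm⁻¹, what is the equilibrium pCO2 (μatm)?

pCO2 = 1400 μatm

α₀ = 1 / (1 + K1/[H⁺] + K1K2/[H⁺]²) = 1 / (1 + 10^+1.54 + 10^+0.09)
   = 1 / (1 + 34.674 + 1.2303) = 1/36.904 = 0.02710
[CO2*] = α₀ × DIC = 0.02710 × 2.25 = 0.06097 mmol/kg
pCO2 = [CO2*]/KH = 6.097×10^-5 / 4.365×10^-2 = 1400 μatm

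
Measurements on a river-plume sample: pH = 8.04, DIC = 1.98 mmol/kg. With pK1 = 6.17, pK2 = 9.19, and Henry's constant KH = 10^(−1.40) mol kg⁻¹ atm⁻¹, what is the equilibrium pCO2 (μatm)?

α₀ = 1 / (1 + K1/[H⁺] + K1K2/[H⁺]²) = 1 / (1 + 10^+1.87 + 10^+0.72)
   = 1 / (1 + 74.131 + 5.2481) = 1/80.379 = 0.01244
[CO2*] = α₀ × DIC = 0.01244 × 1.98 = 0.02463 mmol/kg
pCO2 = [CO2*]/KH = 2.463×10^-5 / 3.981×10^-2 = 619 μatm

pCO2 = 619 μatm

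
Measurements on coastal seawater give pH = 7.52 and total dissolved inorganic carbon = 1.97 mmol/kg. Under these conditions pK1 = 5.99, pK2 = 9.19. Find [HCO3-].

[HCO3⁻] = 1.87 mmol/kg

α₁ = 1 / (1 + [H⁺]/K1 + K2/[H⁺]) = 1 / (1 + 10^-1.53 + 10^-1.67)
   = 1 / (1 + 0.029512 + 0.021380) = 1/1.0509 = 0.9516
[HCO3⁻] = α₁ × DIC = 0.9516 × 1.97 = 1.87 mmol/kg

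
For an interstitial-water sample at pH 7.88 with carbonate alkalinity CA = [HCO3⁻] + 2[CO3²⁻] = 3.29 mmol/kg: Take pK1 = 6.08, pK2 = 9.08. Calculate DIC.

CA = [HCO3⁻] + 2[CO3²⁻] = (α₁ + 2α₂)·DIC
At pH 7.88: [H⁺]/K1 = 10^-1.80 = 0.015849, K2/[H⁺] = 10^-1.20 = 0.063096
α₁ = 1/(1 + 0.015849 + 0.063096) = 1/1.0789 = 0.9268; α₂ = α₁·K2/[H⁺] = 0.05848
α₁ + 2α₂ = 1.0438
DIC = CA / (α₁ + 2α₂) = 3.29 / 1.0438 = 3.15 mmol/kg

DIC = 3.15 mmol/kg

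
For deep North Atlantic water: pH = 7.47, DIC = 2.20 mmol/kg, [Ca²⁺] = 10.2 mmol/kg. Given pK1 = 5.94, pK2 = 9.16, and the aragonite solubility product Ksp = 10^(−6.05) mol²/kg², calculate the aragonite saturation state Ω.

α₂ = 1 / (1 + [H⁺]/K2 + [H⁺]²/(K1K2)) = 1 / (1 + 10^+1.69 + 10^+0.16)
   = 1 / (1 + 48.978 + 1.4454) = 1/51.423 = 0.01945
[CO3²⁻] = α₂ × DIC = 0.01945 × 2.20 = 0.04278 mmol/kg
Ksp = 10^(−6.05) = 8.913×10^-7
Ω = [Ca²⁺][CO3²⁻]/Ksp = (10.2×10^-3)(4.278×10^-5) / 8.913×10^-7 = 0.490

Ω = 0.490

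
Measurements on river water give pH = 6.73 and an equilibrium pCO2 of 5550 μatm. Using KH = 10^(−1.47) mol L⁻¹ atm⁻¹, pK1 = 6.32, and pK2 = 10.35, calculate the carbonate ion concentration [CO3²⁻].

[CO2*] = KH · pCO2 = 10^(−1.47) × 5550×10^-6 = 1.881×10^-4 mol/L
α₀ = 1/(1 + K1/[H⁺] + K1K2/[H⁺]²) = 1/(1 + 10^+0.41 + 10^-3.21) = 0.2800
DIC = [CO2*]/α₀ = 1.881×10^-4 / 0.2800 = 0.6716 mmol/L
[CO3²⁻] = α₂·DIC; α₂ = 0.0001727, so [CO3²⁻] = 0.0001727 × 0.6716 = 0.000116 mmol/L = 0.116 μmol/L

[CO3²⁻] = 0.116 μmol/L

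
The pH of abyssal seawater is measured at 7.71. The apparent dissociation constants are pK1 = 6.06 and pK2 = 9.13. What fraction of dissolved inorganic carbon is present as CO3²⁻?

α₂ = 0.0359

α₂ = 1 / (1 + [H⁺]/K2 + [H⁺]²/(K1K2)) = 1 / (1 + 10^+1.42 + 10^-0.23)
   = 1 / (1 + 26.303 + 0.58884) = 1/27.892 = 0.03585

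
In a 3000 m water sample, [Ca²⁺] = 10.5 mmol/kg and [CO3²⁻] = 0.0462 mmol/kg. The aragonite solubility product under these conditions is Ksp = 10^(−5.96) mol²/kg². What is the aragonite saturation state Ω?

Ω = 0.442

Ksp = 10^(−5.96) = 1.096×10^-6
Ω = [Ca²⁺][CO3²⁻]/Ksp = (10.5×10^-3)(0.0462×10^-3) / 1.096×10^-6 = 0.442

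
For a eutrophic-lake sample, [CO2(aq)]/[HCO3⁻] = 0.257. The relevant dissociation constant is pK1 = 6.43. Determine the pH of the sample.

From K1 = [H⁺][HCO3⁻]/[CO2(aq)]:  pH = pK1 − log₁₀([CO2(aq)]/[HCO3⁻])
log₁₀(0.257) = -0.590
pH = 6.43 − (-0.590) = 7.02

pH = 7.02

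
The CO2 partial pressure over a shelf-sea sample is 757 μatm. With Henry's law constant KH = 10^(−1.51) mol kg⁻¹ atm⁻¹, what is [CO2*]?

KH = 10^(−1.51) = 3.090×10^-2 mol kg⁻¹ atm⁻¹
[CO2*] = KH · pCO2 = 3.090×10^-2 × 757×10^-6 atm = 2.34×10^-5 mol/kg

[CO2*] = 23.4 μmol/kg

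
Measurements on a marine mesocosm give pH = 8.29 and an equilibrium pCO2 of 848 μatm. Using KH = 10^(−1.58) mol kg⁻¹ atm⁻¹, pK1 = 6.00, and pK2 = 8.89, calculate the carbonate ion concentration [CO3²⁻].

[CO3²⁻] = 1.09 mmol/kg

[CO2*] = KH · pCO2 = 10^(−1.58) × 848×10^-6 = 2.230×10^-5 mol/kg
α₀ = 1/(1 + K1/[H⁺] + K1K2/[H⁺]²) = 1/(1 + 10^+2.29 + 10^+1.69) = 0.004082
DIC = [CO2*]/α₀ = 2.230×10^-5 / 0.004082 = 5.464 mmol/kg
[CO3²⁻] = α₂·DIC; α₂ = 0.1999, so [CO3²⁻] = 0.1999 × 5.464 = 1.09 mmol/kg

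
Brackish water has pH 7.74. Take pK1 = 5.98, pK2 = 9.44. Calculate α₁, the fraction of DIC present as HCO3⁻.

α₁ = 0.964

α₁ = 1 / (1 + [H⁺]/K1 + K2/[H⁺]) = 1 / (1 + 10^-1.76 + 10^-1.70)
   = 1 / (1 + 0.017378 + 0.019953) = 1/1.0373 = 0.9640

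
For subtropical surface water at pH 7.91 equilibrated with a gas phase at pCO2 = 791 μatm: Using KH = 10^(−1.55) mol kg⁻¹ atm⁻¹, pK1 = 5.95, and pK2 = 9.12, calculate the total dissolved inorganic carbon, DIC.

[CO2*] = KH · pCO2 = 10^(−1.55) × 791×10^-6 = 2.229×10^-5 mol/kg
α₀ = 1/(1 + K1/[H⁺] + K1K2/[H⁺]²) = 1/(1 + 10^+1.96 + 10^+0.75) = 0.01022
DIC = [CO2*]/α₀ = 2.229×10^-5 / 0.01022 = 2.18 mmol/kg

DIC = 2.18 mmol/kg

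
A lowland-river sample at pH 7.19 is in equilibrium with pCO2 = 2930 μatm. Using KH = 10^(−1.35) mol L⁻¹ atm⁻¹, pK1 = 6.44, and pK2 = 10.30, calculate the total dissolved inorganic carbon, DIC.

[CO2*] = KH · pCO2 = 10^(−1.35) × 2930×10^-6 = 1.309×10^-4 mol/L
α₀ = 1/(1 + K1/[H⁺] + K1K2/[H⁺]²) = 1/(1 + 10^+0.75 + 10^-2.36) = 0.1509
DIC = [CO2*]/α₀ = 1.309×10^-4 / 0.1509 = 0.867 mmol/L

DIC = 0.867 mmol/L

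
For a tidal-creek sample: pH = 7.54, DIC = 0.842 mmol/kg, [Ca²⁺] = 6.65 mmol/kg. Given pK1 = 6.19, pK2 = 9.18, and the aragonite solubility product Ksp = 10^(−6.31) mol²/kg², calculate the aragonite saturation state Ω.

α₂ = 1 / (1 + [H⁺]/K2 + [H⁺]²/(K1K2)) = 1 / (1 + 10^+1.64 + 10^+0.29)
   = 1 / (1 + 43.652 + 1.9498) = 1/46.601 = 0.02146
[CO3²⁻] = α₂ × DIC = 0.02146 × 0.842 = 0.01807 mmol/kg = 18.07 μmol/kg
Ksp = 10^(−6.31) = 4.898×10^-7
Ω = [Ca²⁺][CO3²⁻]/Ksp = (6.65×10^-3)(1.807×10^-5) / 4.898×10^-7 = 0.245

Ω = 0.245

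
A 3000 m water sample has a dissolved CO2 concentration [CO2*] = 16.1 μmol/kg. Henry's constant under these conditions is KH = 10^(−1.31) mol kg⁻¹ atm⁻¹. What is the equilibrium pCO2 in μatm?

pCO2 = 329 μatm

KH = 10^(−1.31) = 4.898×10^-2 mol kg⁻¹ atm⁻¹
pCO2 = [CO2*]/KH = 16.1×10^-6 / 4.898×10^-2 = 3.29×10^-4 atm = 329 μatm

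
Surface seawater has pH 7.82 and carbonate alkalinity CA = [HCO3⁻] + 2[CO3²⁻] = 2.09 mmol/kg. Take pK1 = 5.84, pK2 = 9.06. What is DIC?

CA = [HCO3⁻] + 2[CO3²⁻] = (α₁ + 2α₂)·DIC
At pH 7.82: [H⁺]/K1 = 10^-1.98 = 0.010471, K2/[H⁺] = 10^-1.24 = 0.057544
α₁ = 1/(1 + 0.010471 + 0.057544) = 1/1.0680 = 0.9363; α₂ = α₁·K2/[H⁺] = 0.05388
α₁ + 2α₂ = 1.0441
DIC = CA / (α₁ + 2α₂) = 2.09 / 1.0441 = 2.00 mmol/kg

DIC = 2.00 mmol/kg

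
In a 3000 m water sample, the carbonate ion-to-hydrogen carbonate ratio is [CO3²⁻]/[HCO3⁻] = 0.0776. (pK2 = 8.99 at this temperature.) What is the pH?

pH = 7.88

From K2 = [H⁺][CO3²⁻]/[HCO3⁻]:  pH = pK2 + log₁₀([CO3²⁻]/[HCO3⁻])
log₁₀(0.0776) = -1.110
pH = 8.99 + (-1.110) = 7.88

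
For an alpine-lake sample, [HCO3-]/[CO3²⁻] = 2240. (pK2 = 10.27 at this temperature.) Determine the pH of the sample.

From K2 = [H⁺][CO3²⁻]/[HCO3-]:  pH = pK2 − log₁₀([HCO3-]/[CO3²⁻])
log₁₀(2240) = +3.350
pH = 10.27 − (+3.350) = 6.92

pH = 6.92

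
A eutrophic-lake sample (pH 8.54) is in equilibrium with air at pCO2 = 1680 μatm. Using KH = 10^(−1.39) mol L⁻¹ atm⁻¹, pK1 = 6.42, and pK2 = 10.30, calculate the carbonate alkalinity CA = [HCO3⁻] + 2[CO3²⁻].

CA = 9.34 mmol/L

[CO2*] = KH · pCO2 = 10^(−1.39) × 1680×10^-6 = 6.844×10^-5 mol/L
α₀ = 1/(1 + K1/[H⁺] + K1K2/[H⁺]²) = 1/(1 + 10^+2.12 + 10^+0.36) = 0.007401
DIC = [CO2*]/α₀ = 6.844×10^-5 / 0.007401 = 9.247 mmol/L
CA = (α₁ + 2α₂)·DIC = (0.9756 + 2×0.01695) × 9.247 = 9.34 mmol/L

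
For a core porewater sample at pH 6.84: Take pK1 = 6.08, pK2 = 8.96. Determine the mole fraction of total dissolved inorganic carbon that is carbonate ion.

α₂ = 1 / (1 + [H⁺]/K2 + [H⁺]²/(K1K2)) = 1 / (1 + 10^+2.12 + 10^+1.36)
   = 1 / (1 + 131.83 + 22.909) = 1/155.73 = 0.006421

α₂ = 0.00642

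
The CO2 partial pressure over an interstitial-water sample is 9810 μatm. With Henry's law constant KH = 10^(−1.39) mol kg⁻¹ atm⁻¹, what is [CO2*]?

[CO2*] = 400 μmol/kg

KH = 10^(−1.39) = 4.074×10^-2 mol kg⁻¹ atm⁻¹
[CO2*] = KH · pCO2 = 4.074×10^-2 × 9810×10^-6 atm = 4.00×10^-4 mol/kg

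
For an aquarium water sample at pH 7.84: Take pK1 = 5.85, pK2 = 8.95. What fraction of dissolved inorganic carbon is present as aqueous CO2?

α₀ = 1 / (1 + K1/[H⁺] + K1K2/[H⁺]²) = 1 / (1 + 10^+1.99 + 10^+0.88)
   = 1 / (1 + 97.724 + 7.5858) = 1/106.31 = 0.009406

α₀ = 0.00941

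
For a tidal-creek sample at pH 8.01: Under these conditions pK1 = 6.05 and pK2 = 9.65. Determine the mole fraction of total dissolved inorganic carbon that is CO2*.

α₀ = 0.0106

α₀ = 1 / (1 + K1/[H⁺] + K1K2/[H⁺]²) = 1 / (1 + 10^+1.96 + 10^+0.32)
   = 1 / (1 + 91.201 + 2.0893) = 1/94.290 = 0.01061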